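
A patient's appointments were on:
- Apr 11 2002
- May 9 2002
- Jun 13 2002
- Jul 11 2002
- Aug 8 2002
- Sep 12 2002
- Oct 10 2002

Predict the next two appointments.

Nov 14 2002, Dec 12 2002

These are Thursdays at 28- or 35-day spacing (28, 35, 28, 28, 35, 28).
The pattern: 2nd Thursday of the month.
November 2002 — 2nd Thursday is Nov 14 2002.
2nd Thursday of December 2002: Dec 12 2002.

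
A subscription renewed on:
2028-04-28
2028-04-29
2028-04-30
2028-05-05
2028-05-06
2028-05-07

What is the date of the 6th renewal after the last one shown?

2028-05-21

The gap pattern 1, 1, 5, 1, 1 repeats every 3 events.
These are the Fridays, Saturdays and Sundays of each week.
The following Friday is 2028-05-12.
Next Saturday: 2028-05-13.
Next Sunday: 2028-05-14.
Next Friday: 2028-05-19.
The following Saturday is 2028-05-20.
The following Sunday is 2028-05-21.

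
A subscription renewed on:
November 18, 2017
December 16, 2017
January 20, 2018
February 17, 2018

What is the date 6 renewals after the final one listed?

Gaps: 28, 35, 28 days — a mix of 28 and 35. Every date is a Saturday.
Each is the 3rd Saturday of its month.
3rd Saturday of March 2018: March 17, 2018.
3rd Saturday of April 2018: April 21, 2018.
3rd Saturday of May 2018: May 19, 2018.
June 2018 — 3rd Saturday is June 16, 2018.
3rd Saturday of July 2018: July 21, 2018.
3rd Saturday of August 2018: August 18, 2018.

August 18, 2018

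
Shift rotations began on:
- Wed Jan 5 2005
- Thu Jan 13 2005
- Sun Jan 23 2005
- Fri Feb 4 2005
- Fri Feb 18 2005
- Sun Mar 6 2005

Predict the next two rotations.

Thu Mar 24 2005, Wed Apr 13 2005

The spacing grows by 2 each time: 8, 10, 12, 14, 16 days.
Next gap: 18 days. Sun Mar 6 2005 + 18 days = Thu Mar 24 2005.
Next gap: 20 days. Thu Mar 24 2005 + 20 days = Wed Apr 13 2005.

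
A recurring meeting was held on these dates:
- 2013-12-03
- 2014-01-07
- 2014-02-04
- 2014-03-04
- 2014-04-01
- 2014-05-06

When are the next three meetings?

2014-06-03, 2014-07-01, 2014-08-05

Gaps: 35, 28, 28, 28, 35 days — a mix of 28 and 35. Every date is a Tuesday.
Each is the 1st Tuesday of its month.
June 2014 — 1st Tuesday is 2014-06-03.
July 2014 — 1st Tuesday is 2014-07-01.
1st Tuesday of August 2014: 2014-08-05.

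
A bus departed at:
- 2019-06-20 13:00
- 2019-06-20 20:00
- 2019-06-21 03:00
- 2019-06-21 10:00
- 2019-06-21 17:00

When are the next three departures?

The interval is a steady 7 hours (7, 7, 7, 7).
2019-06-21 17:00 + 7 h = 2019-06-22 00:00.
2019-06-22 00:00 + 7 h = 2019-06-22 07:00.
2019-06-22 07:00 + 7 h = 2019-06-22 14:00.

2019-06-22 00:00, 2019-06-22 07:00, 2019-06-22 14:00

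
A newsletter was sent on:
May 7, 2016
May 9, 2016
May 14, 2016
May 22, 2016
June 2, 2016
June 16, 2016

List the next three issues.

The spacing grows by 3 each time: 2, 5, 8, 11, 14 days.
Next gap: 17 days. June 16, 2016 + 17 days = July 3, 2016.
Next gap: 20 days. July 3, 2016 + 20 days = July 23, 2016.
Next gap: 23 days. July 23, 2016 + 23 days = August 15, 2016.

July 3, 2016; July 23, 2016; August 15, 2016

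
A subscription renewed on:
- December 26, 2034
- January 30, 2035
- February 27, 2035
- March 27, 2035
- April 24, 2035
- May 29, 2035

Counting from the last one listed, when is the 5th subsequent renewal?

October 30, 2035

Every date is a Tuesday; gaps 35, 28, 28, 28, 35 days.
Each is the last Tuesday of its month (at least one falls on the 29th or later, ruling out '4th Tuesday').
Last Tuesday of June 2035: June 26, 2035.
Last Tuesday of July 2035: July 31, 2035.
Last Tuesday of August 2035: August 28, 2035.
September 2035 ends with Tuesday September 25, 2035.
Last Tuesday of October 2035: October 30, 2035.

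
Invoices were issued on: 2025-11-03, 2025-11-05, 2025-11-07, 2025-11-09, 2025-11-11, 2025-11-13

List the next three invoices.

Every event comes 2 days after the last (2, 2, 2, 2, 2).
2025-11-13 + 2 days = 2025-11-15.
2025-11-15 + 2 days = 2025-11-17.
2025-11-17 + 2 days = 2025-11-19.

2025-11-15, 2025-11-17, 2025-11-19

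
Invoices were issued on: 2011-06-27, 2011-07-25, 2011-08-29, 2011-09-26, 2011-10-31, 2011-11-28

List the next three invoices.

2011-12-26, 2012-01-30, 2012-02-27

Every date is a Monday; gaps 28, 35, 28, 35, 28 days.
Each is the last Monday of its month (at least one falls on the 29th or later, ruling out '4th Monday').
December 2011 ends with Monday 2011-12-26.
January 2012 ends with Monday 2012-01-30.
Last Monday of February 2012: 2012-02-27.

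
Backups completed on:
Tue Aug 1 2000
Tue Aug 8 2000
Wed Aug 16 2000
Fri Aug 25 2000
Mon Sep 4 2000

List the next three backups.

The spacing grows by 1 each time: 7, 8, 9, 10 days.
Next gap: 11 days. Mon Sep 4 2000 + 11 days = Fri Sep 15 2000.
Next gap: 12 days. Fri Sep 15 2000 + 12 days = Wed Sep 27 2000.
Next gap: 13 days. Wed Sep 27 2000 + 13 days = Tue Oct 10 2000.

Fri Sep 15 2000, Wed Sep 27 2000, Tue Oct 10 2000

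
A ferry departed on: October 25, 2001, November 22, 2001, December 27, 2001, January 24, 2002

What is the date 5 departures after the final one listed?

June 27, 2002

These are Thursdays at 28- or 35-day spacing (28, 35, 28).
The pattern: 4th Thursday of the month.
February 2002 — 4th Thursday is February 28, 2002.
4th Thursday of March 2002: March 28, 2002.
4th Thursday of April 2002: April 25, 2002.
May 2002 — 4th Thursday is May 23, 2002.
June 2002 — 4th Thursday is June 27, 2002.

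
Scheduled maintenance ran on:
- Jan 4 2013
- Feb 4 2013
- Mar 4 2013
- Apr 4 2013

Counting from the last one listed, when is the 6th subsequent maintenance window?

Oct 4 2013

Gaps: 31, 28, 31 days — not constant. Every event is on the 4th of the month.
Pattern: the 4th of each month.
May 2013: May 4 2013.
Next: June 2013 → Jun 4 2013.
Next: July 2013 → Jul 4 2013.
Next: August 2013 → Aug 4 2013.
September 2013: Sep 4 2013.
Next: October 2013 → Oct 4 2013.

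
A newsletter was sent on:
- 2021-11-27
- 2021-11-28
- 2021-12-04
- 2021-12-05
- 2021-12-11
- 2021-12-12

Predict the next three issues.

The gap pattern 1, 6, 1, 6, 1 repeats every 2 events.
These are the Saturdays and Sundays of each week.
Next Saturday: 2021-12-18.
The following Sunday is 2021-12-19.
The following Saturday is 2021-12-25.

2021-12-18, 2021-12-19, 2021-12-25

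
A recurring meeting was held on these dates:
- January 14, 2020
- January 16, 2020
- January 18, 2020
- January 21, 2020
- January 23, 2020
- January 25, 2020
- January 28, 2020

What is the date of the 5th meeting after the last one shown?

February 8, 2020

The gap pattern 2, 2, 3, 2, 2, 3 repeats every 3 events.
These are the Tuesdays, Thursdays and Saturdays of each week.
Next Thursday: January 30, 2020.
Next Saturday: February 1, 2020.
Next Tuesday: February 4, 2020.
The following Thursday is February 6, 2020.
Next Saturday: February 8, 2020.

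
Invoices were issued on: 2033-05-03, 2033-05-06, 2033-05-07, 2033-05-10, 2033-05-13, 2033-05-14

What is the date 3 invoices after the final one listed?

2033-05-21

Every event lands on a Tuesday or Friday or Saturday (gaps cycle 3, 1, 3, 3, 1).
So the schedule is: every Tuesday, Friday and Saturday.
Next Tuesday: 2033-05-17.
Next Friday: 2033-05-20.
Next Saturday: 2033-05-21.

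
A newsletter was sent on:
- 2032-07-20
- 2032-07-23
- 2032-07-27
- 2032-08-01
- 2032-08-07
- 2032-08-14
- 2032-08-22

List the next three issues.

Gaps: 3, 4, 5, 6, 7, 8 days — each gap is 1 larger than the previous one.
Next gap: 9 days. 2032-08-22 + 9 days = 2032-08-31.
Next gap: 10 days. 2032-08-31 + 10 days = 2032-09-10.
Next gap: 11 days. 2032-09-10 + 11 days = 2032-09-21.

2032-08-31, 2032-09-10, 2032-09-21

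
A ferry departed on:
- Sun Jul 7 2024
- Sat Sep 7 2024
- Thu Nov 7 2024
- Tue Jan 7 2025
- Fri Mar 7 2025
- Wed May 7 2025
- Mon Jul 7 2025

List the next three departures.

Sun Sep 7 2025, Fri Nov 7 2025, Wed Jan 7 2026

Gaps: 62, 61, 61, 59, 61, 61 days — not constant. Every event is on the 7th of the month.
Pattern: the 7th of every 2 months.
Next: September 2025 → Sun Sep 7 2025.
Next: November 2025 → Fri Nov 7 2025.
January 2026: Wed Jan 7 2026.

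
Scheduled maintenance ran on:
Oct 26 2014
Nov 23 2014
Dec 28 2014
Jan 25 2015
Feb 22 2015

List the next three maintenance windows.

Mar 22 2015, Apr 26 2015, May 24 2015

All dates are Sundays, 28, 35, 28, 28 days apart.
Specifically, the 4th Sunday of each month.
March 2015 — 4th Sunday is Mar 22 2015.
April 2015 — 4th Sunday is Apr 26 2015.
May 2015 — 4th Sunday is May 24 2015.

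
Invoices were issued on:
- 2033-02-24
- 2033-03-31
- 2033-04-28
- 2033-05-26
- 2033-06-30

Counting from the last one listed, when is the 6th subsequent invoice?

2033-12-29

All Thursdays; the gaps (35, 28, 28, 35) vary with month length.
This is the last Thursday of each month.
Last Thursday of July 2033: 2033-07-28.
Last Thursday of August 2033: 2033-08-25.
Last Thursday of September 2033: 2033-09-29.
October 2033 ends with Thursday 2033-10-27.
November 2033 ends with Thursday 2033-11-24.
Last Thursday of December 2033: 2033-12-29.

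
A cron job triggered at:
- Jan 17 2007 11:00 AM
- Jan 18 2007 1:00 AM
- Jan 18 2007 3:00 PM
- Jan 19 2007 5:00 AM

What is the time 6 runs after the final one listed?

Spacing: 14, 14, 14 h — constant 14 h.
Jan 19 2007 5:00 AM + 14 h = Jan 19 2007 7:00 PM.
Jan 19 2007 7:00 PM + 14 h = Jan 20 2007 9:00 AM.
Jan 20 2007 9:00 AM + 14 h = Jan 20 2007 11:00 PM.
Jan 20 2007 11:00 PM + 14 h = Jan 21 2007 1:00 PM.
Jan 21 2007 1:00 PM + 14 h = Jan 22 2007 3:00 AM.
Jan 22 2007 3:00 AM + 14 h = Jan 22 2007 5:00 PM.

Jan 22 2007 5:00 PM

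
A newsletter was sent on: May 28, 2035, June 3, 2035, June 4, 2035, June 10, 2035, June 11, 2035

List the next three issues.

Gaps: 6, 1, 6, 1 days — not constant, but cyclic with period 2.
The events fall on every Monday and Sunday.
Next Sunday: June 17, 2035.
The following Monday is June 18, 2035.
Next Sunday: June 24, 2035.

June 17, 2035; June 18, 2035; June 24, 2035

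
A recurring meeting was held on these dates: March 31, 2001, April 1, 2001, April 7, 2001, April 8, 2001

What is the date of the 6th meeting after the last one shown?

Gaps: 1, 6, 1 days — not constant, but cyclic with period 2.
The events fall on every Saturday and Sunday.
The following Saturday is April 14, 2001.
Next Sunday: April 15, 2001.
The following Saturday is April 21, 2001.
The following Sunday is April 22, 2001.
Next Saturday: April 28, 2001.
Next Sunday: April 29, 2001.

April 29, 2001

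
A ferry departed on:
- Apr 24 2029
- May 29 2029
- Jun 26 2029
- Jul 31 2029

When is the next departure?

Aug 28 2029

These are Tuesdays with 35, 28, 35-day gaps.
Each is the final Tuesday of its month — May 29 2029 is past the 28th, so '4th Tuesday' doesn't fit.
August 2029 ends with Tuesday Aug 28 2029.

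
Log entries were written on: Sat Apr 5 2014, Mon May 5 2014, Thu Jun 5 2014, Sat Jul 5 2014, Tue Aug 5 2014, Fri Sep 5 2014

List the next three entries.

Gaps: 30, 31, 30, 31, 31 days — not constant. Every event is on the 5th of the month.
Pattern: the 5th of each month.
Next: October 2014 → Sun Oct 5 2014.
November 2014: Wed Nov 5 2014.
December 2014: Fri Dec 5 2014.

Sun Oct 5 2014, Wed Nov 5 2014, Fri Dec 5 2014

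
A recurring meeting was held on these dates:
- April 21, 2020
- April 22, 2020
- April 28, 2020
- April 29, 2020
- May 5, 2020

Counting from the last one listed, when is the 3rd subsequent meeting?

Gaps: 1, 6, 1, 6 days — not constant, but cyclic with period 2.
The events fall on every Tuesday and Wednesday.
The following Wednesday is May 6, 2020.
Next Tuesday: May 12, 2020.
Next Wednesday: May 13, 2020.

May 13, 2020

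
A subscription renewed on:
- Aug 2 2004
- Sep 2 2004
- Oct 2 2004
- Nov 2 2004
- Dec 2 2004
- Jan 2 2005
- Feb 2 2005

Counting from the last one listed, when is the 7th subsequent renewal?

Each date is the 2nd; the gaps (31, 30, 31, 30, 31, 31) track the month lengths.
The rule is the 2nd of each month.
Next: March 2005 → Mar 2 2005.
April 2005: Apr 2 2005.
Next: May 2005 → May 2 2005.
Next: June 2005 → Jun 2 2005.
July 2005: Jul 2 2005.
August 2005: Aug 2 2005.
September 2005: Sep 2 2005.

Sep 2 2005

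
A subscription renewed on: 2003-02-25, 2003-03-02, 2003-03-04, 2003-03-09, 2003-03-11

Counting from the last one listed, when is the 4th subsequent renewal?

2003-03-25

The gap pattern 5, 2, 5, 2 repeats every 2 events.
These are the Tuesdays and Sundays of each week.
The following Sunday is 2003-03-16.
The following Tuesday is 2003-03-18.
The following Sunday is 2003-03-23.
Next Tuesday: 2003-03-25.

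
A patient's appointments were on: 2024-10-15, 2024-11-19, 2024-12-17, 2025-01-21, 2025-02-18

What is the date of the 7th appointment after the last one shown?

All dates are Tuesdays, 35, 28, 35, 28 days apart.
Specifically, the 3rd Tuesday of each month.
3rd Tuesday of March 2025: 2025-03-18.
3rd Tuesday of April 2025: 2025-04-15.
May 2025 — 3rd Tuesday is 2025-05-20.
3rd Tuesday of June 2025: 2025-06-17.
3rd Tuesday of July 2025: 2025-07-15.
August 2025 — 3rd Tuesday is 2025-08-19.
3rd Tuesday of September 2025: 2025-09-16.

2025-09-16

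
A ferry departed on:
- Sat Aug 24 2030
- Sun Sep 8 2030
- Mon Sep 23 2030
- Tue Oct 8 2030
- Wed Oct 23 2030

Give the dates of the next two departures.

Every event comes 15 days after the last (15, 15, 15, 15).
Wed Oct 23 2030 + 15 days = Thu Nov 7 2030.
Thu Nov 7 2030 + 15 days = Fri Nov 22 2030.

Thu Nov 7 2030, Fri Nov 22 2030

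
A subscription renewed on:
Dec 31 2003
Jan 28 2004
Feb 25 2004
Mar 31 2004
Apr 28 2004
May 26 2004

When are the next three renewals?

Every date is a Wednesday; gaps 28, 28, 35, 28, 28 days.
Each is the last Wednesday of its month (at least one falls on the 29th or later, ruling out '4th Wednesday').
June 2004 ends with Wednesday Jun 30 2004.
July 2004 ends with Wednesday Jul 28 2004.
Last Wednesday of August 2004: Aug 25 2004.

Jun 30 2004, Jul 28 2004, Aug 25 2004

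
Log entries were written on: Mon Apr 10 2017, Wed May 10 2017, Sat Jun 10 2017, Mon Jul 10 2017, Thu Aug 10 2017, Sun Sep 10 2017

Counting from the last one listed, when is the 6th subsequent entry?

Sat Mar 10 2018

Gaps: 30, 31, 30, 31, 31 days — not constant. Every event is on the 10th of the month.
Pattern: the 10th of each month.
October 2017: Tue Oct 10 2017.
Next: November 2017 → Fri Nov 10 2017.
Next: December 2017 → Sun Dec 10 2017.
January 2018: Wed Jan 10 2018.
February 2018: Sat Feb 10 2018.
March 2018: Sat Mar 10 2018.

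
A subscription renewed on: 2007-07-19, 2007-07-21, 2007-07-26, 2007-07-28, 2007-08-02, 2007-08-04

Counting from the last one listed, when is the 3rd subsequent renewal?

2007-08-16

The gap pattern 2, 5, 2, 5, 2 repeats every 2 events.
These are the Thursdays and Saturdays of each week.
Next Thursday: 2007-08-09.
The following Saturday is 2007-08-11.
The following Thursday is 2007-08-16.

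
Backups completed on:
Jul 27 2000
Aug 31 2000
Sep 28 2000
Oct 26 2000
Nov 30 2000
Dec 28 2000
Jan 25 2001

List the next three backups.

Feb 22 2001, Mar 29 2001, Apr 26 2001

These are Thursdays with 35, 28, 28, 35, 28, 28-day gaps.
Each is the final Thursday of its month — Aug 31 2000 is past the 28th, so '4th Thursday' doesn't fit.
February 2001 ends with Thursday Feb 22 2001.
March 2001 ends with Thursday Mar 29 2001.
Last Thursday of April 2001: Apr 26 2001.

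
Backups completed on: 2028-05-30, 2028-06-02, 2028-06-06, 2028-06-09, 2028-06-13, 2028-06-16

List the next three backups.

2028-06-20, 2028-06-23, 2028-06-27

Gaps: 3, 4, 3, 4, 3 days — not constant, but cyclic with period 2.
The events fall on every Tuesday and Friday.
Next Tuesday: 2028-06-20.
The following Friday is 2028-06-23.
The following Tuesday is 2028-06-27.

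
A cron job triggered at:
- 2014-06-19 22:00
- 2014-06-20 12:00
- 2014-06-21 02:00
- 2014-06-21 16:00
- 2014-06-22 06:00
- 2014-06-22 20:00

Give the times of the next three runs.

Spacing: 14, 14, 14, 14, 14 h — constant 14 h.
2014-06-22 20:00 + 14 h = 2014-06-23 10:00.
2014-06-23 10:00 + 14 h = 2014-06-24 00:00.
2014-06-24 00:00 + 14 h = 2014-06-24 14:00.

2014-06-23 10:00, 2014-06-24 00:00, 2014-06-24 14:00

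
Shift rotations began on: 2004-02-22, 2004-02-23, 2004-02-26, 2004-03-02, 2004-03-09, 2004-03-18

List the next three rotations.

The spacing grows by 2 each time: 1, 3, 5, 7, 9 days.
Next gap: 11 days. 2004-03-18 + 11 days = 2004-03-29.
Next gap: 13 days. 2004-03-29 + 13 days = 2004-04-11.
Next gap: 15 days. 2004-04-11 + 15 days = 2004-04-26.

2004-03-29, 2004-04-11, 2004-04-26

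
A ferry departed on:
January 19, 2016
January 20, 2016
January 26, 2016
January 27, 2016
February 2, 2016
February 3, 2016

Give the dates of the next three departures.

Every event lands on a Tuesday or Wednesday (gaps cycle 1, 6, 1, 6, 1).
So the schedule is: every Tuesday and Wednesday.
The following Tuesday is February 9, 2016.
Next Wednesday: February 10, 2016.
Next Tuesday: February 16, 2016.

February 9, 2016; February 10, 2016; February 16, 2016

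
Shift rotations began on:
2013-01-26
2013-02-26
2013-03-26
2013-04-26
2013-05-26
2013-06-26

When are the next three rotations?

Each date is the 26th; the gaps (31, 28, 31, 30, 31) track the month lengths.
The rule is the 26th of each month.
July 2013: 2013-07-26.
August 2013: 2013-08-26.
September 2013: 2013-09-26.

2013-07-26, 2013-08-26, 2013-09-26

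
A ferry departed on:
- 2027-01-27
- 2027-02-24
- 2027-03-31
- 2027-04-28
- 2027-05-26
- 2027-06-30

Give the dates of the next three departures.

These are Wednesdays with 28, 35, 28, 28, 35-day gaps.
Each is the final Wednesday of its month — 2027-03-31 is past the 28th, so '4th Wednesday' doesn't fit.
Last Wednesday of July 2027: 2027-07-28.
Last Wednesday of August 2027: 2027-08-25.
September 2027 ends with Wednesday 2027-09-29.

2027-07-28, 2027-08-25, 2027-09-29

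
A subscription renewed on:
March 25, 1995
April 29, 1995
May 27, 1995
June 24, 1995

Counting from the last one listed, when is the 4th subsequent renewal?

October 28, 1995

Every date is a Saturday; gaps 35, 28, 28 days.
Each is the last Saturday of its month (at least one falls on the 29th or later, ruling out '4th Saturday').
July 1995 ends with Saturday July 29, 1995.
August 1995 ends with Saturday August 26, 1995.
Last Saturday of September 1995: September 30, 1995.
October 1995 ends with Saturday October 28, 1995.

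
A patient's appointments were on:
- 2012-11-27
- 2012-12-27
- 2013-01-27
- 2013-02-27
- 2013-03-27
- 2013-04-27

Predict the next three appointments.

Each date is the 27th; the gaps (30, 31, 31, 28, 31) track the month lengths.
The rule is the 27th of each month.
May 2013: 2013-05-27.
Next: June 2013 → 2013-06-27.
Next: July 2013 → 2013-07-27.

2013-05-27, 2013-06-27, 2013-07-27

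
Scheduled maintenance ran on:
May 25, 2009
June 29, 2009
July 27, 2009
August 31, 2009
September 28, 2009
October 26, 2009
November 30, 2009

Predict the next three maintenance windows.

December 28, 2009; January 25, 2010; February 22, 2010

All Mondays; the gaps (35, 28, 35, 28, 28, 35) vary with month length.
This is the last Monday of each month.
December 2009 ends with Monday December 28, 2009.
January 2010 ends with Monday January 25, 2010.
Last Monday of February 2010: February 22, 2010.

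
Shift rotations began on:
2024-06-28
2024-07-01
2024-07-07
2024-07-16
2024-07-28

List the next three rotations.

Gaps: 3, 6, 9, 12 days — each gap is 3 larger than the previous one.
Next gap: 15 days. 2024-07-28 + 15 days = 2024-08-12.
Next gap: 18 days. 2024-08-12 + 18 days = 2024-08-30.
Next gap: 21 days. 2024-08-30 + 21 days = 2024-09-20.

2024-08-12, 2024-08-30, 2024-09-20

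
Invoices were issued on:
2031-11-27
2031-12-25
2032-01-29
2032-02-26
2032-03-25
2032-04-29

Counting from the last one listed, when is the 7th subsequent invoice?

Every date is a Thursday; gaps 28, 35, 28, 28, 35 days.
Each is the last Thursday of its month (at least one falls on the 29th or later, ruling out '4th Thursday').
May 2032 ends with Thursday 2032-05-27.
Last Thursday of June 2032: 2032-06-24.
Last Thursday of July 2032: 2032-07-29.
Last Thursday of August 2032: 2032-08-26.
Last Thursday of September 2032: 2032-09-30.
October 2032 ends with Thursday 2032-10-28.
November 2032 ends with Thursday 2032-11-25.

2032-11-25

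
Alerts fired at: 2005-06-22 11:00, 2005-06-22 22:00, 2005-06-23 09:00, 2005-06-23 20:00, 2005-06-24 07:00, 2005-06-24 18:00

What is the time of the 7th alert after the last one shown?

Gaps: 11, 11, 11, 11, 11 hours — each event is 11 hours after the previous one.
2005-06-24 18:00 + 11 h = 2005-06-25 05:00.
2005-06-25 05:00 + 11 h = 2005-06-25 16:00.
2005-06-25 16:00 + 11 h = 2005-06-26 03:00.
2005-06-26 03:00 + 11 h = 2005-06-26 14:00.
2005-06-26 14:00 + 11 h = 2005-06-27 01:00.
2005-06-27 01:00 + 11 h = 2005-06-27 12:00.
2005-06-27 12:00 + 11 h = 2005-06-27 23:00.

2005-06-27 23:00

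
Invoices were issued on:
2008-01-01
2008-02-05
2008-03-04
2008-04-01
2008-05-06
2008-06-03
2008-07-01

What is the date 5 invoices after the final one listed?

All dates are Tuesdays, 35, 28, 28, 35, 28, 28 days apart.
Specifically, the 1st Tuesday of each month.
August 2008 — 1st Tuesday is 2008-08-05.
September 2008 — 1st Tuesday is 2008-09-02.
1st Tuesday of October 2008: 2008-10-07.
November 2008 — 1st Tuesday is 2008-11-04.
December 2008 — 1st Tuesday is 2008-12-02.

2008-12-02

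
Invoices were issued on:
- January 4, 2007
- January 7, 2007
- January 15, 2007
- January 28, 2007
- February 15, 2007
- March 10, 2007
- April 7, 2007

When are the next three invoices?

The spacing grows by 5 each time: 3, 8, 13, 18, 23, 28 days.
Next gap: 33 days. April 7, 2007 + 33 days = May 10, 2007.
Next gap: 38 days. May 10, 2007 + 38 days = June 17, 2007.
Next gap: 43 days. June 17, 2007 + 43 days = July 30, 2007.

May 10, 2007; June 17, 2007; July 30, 2007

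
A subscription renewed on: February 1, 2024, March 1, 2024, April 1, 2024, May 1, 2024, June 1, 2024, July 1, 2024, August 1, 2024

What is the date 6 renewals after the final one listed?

Gaps: 29, 31, 30, 31, 30, 31 days — not constant. Every event is on the 1st of the month.
Pattern: the 1st of each month.
September 2024: September 1, 2024.
October 2024: October 1, 2024.
Next: November 2024 → November 1, 2024.
Next: December 2024 → December 1, 2024.
Next: January 2025 → January 1, 2025.
Next: February 2025 → February 1, 2025.

February 1, 2025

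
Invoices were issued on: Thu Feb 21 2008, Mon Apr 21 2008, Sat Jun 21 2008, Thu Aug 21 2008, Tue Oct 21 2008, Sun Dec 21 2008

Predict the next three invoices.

Sat Feb 21 2009, Tue Apr 21 2009, Sun Jun 21 2009

The day-of-month is always 21 (60, 61, 61, 61, 61 days between events).
So this recurs on the 21st of every 2 months.
February 2009: Sat Feb 21 2009.
Next: April 2009 → Tue Apr 21 2009.
Next: June 2009 → Sun Jun 21 2009.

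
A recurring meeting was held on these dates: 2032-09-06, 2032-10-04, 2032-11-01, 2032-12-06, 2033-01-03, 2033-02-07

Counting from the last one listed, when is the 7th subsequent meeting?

Gaps: 28, 28, 35, 28, 35 days — a mix of 28 and 35. Every date is a Monday.
Each is the 1st Monday of its month.
March 2033 — 1st Monday is 2033-03-07.
1st Monday of April 2033: 2033-04-04.
1st Monday of May 2033: 2033-05-02.
June 2033 — 1st Monday is 2033-06-06.
July 2033 — 1st Monday is 2033-07-04.
1st Monday of August 2033: 2033-08-01.
1st Monday of September 2033: 2033-09-05.

2033-09-05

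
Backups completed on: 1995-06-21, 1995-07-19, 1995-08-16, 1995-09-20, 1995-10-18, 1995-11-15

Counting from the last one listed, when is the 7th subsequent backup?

Gaps: 28, 28, 35, 28, 28 days — a mix of 28 and 35. Every date is a Wednesday.
Each is the 3rd Wednesday of its month.
3rd Wednesday of December 1995: 1995-12-20.
January 1996 — 3rd Wednesday is 1996-01-17.
3rd Wednesday of February 1996: 1996-02-21.
March 1996 — 3rd Wednesday is 1996-03-20.
April 1996 — 3rd Wednesday is 1996-04-17.
May 1996 — 3rd Wednesday is 1996-05-15.
June 1996 — 3rd Wednesday is 1996-06-19.

1996-06-19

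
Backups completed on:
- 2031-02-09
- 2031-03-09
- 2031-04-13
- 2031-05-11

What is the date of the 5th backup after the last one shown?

These are Sundays at 28- or 35-day spacing (28, 35, 28).
The pattern: 2nd Sunday of the month.
2nd Sunday of June 2031: 2031-06-08.
2nd Sunday of July 2031: 2031-07-13.
August 2031 — 2nd Sunday is 2031-08-10.
September 2031 — 2nd Sunday is 2031-09-14.
October 2031 — 2nd Sunday is 2031-10-12.

2031-10-12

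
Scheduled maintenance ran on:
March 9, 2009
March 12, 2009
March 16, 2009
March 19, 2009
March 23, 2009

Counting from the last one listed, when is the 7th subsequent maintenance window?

Every event lands on a Monday or Thursday (gaps cycle 3, 4, 3, 4).
So the schedule is: every Monday and Thursday.
Next Thursday: March 26, 2009.
Next Monday: March 30, 2009.
Next Thursday: April 2, 2009.
Next Monday: April 6, 2009.
Next Thursday: April 9, 2009.
Next Monday: April 13, 2009.
Next Thursday: April 16, 2009.

April 16, 2009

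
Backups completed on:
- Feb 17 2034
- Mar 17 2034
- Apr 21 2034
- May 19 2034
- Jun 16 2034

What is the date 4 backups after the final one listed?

Oct 20 2034

All dates are Fridays, 28, 35, 28, 28 days apart.
Specifically, the 3rd Friday of each month.
July 2034 — 3rd Friday is Jul 21 2034.
3rd Friday of August 2034: Aug 18 2034.
September 2034 — 3rd Friday is Sep 15 2034.
October 2034 — 3rd Friday is Oct 20 2034.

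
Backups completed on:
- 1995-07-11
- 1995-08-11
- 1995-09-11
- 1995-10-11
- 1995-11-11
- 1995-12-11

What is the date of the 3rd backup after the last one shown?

1996-03-11

Each date is the 11th; the gaps (31, 31, 30, 31, 30) track the month lengths.
The rule is the 11th of each month.
January 1996: 1996-01-11.
Next: February 1996 → 1996-02-11.
March 1996: 1996-03-11.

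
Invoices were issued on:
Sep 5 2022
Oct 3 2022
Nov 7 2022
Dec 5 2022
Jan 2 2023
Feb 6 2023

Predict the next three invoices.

These are Mondays at 28- or 35-day spacing (28, 35, 28, 28, 35).
The pattern: 1st Monday of the month.
March 2023 — 1st Monday is Mar 6 2023.
1st Monday of April 2023: Apr 3 2023.
1st Monday of May 2023: May 1 2023.

Mar 6 2023, Apr 3 2023, May 1 2023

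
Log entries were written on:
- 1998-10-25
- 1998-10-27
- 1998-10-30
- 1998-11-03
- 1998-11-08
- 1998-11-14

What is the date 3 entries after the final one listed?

1998-12-08

Gaps: 2, 3, 4, 5, 6 days — each gap is 1 larger than the previous one.
Next gap: 7 days. 1998-11-14 + 7 days = 1998-11-21.
Next gap: 8 days. 1998-11-21 + 8 days = 1998-11-29.
Next gap: 9 days. 1998-11-29 + 9 days = 1998-12-08.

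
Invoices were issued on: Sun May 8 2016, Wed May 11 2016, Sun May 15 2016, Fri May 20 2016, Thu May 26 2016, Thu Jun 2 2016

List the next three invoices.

Intervals are 3, 4, 5, 6, 7 days — an arithmetic progression with common difference 1.
Next gap: 8 days. Thu Jun 2 2016 + 8 days = Fri Jun 10 2016.
Next gap: 9 days. Fri Jun 10 2016 + 9 days = Sun Jun 19 2016.
Next gap: 10 days. Sun Jun 19 2016 + 10 days = Wed Jun 29 2016.

Fri Jun 10 2016, Sun Jun 19 2016, Wed Jun 29 2016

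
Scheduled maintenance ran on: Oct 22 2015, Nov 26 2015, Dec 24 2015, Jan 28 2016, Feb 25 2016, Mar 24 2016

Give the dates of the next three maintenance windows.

Apr 28 2016, May 26 2016, Jun 23 2016

All dates are Thursdays, 35, 28, 35, 28, 28 days apart.
Specifically, the 4th Thursday of each month.
4th Thursday of April 2016: Apr 28 2016.
4th Thursday of May 2016: May 26 2016.
4th Thursday of June 2016: Jun 23 2016.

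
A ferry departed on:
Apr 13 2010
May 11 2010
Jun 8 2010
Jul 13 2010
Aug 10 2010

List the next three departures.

Sep 14 2010, Oct 12 2010, Nov 9 2010

These are Tuesdays at 28- or 35-day spacing (28, 28, 35, 28).
The pattern: 2nd Tuesday of the month.
September 2010 — 2nd Tuesday is Sep 14 2010.
2nd Tuesday of October 2010: Oct 12 2010.
November 2010 — 2nd Tuesday is Nov 9 2010.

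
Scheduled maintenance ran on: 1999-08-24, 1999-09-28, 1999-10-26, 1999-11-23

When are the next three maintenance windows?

1999-12-28, 2000-01-25, 2000-02-22

These are Tuesdays at 28- or 35-day spacing (35, 28, 28).
The pattern: 4th Tuesday of the month.
4th Tuesday of December 1999: 1999-12-28.
4th Tuesday of January 2000: 2000-01-25.
4th Tuesday of February 2000: 2000-02-22.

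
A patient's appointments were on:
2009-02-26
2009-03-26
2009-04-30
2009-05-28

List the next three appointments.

All Thursdays; the gaps (28, 35, 28) vary with month length.
This is the last Thursday of each month.
Last Thursday of June 2009: 2009-06-25.
Last Thursday of July 2009: 2009-07-30.
August 2009 ends with Thursday 2009-08-27.

2009-06-25, 2009-07-30, 2009-08-27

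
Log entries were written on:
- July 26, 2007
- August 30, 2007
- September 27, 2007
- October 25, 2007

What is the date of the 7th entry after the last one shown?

May 29, 2008

Every date is a Thursday; gaps 35, 28, 28 days.
Each is the last Thursday of its month (at least one falls on the 29th or later, ruling out '4th Thursday').
November 2007 ends with Thursday November 29, 2007.
Last Thursday of December 2007: December 27, 2007.
January 2008 ends with Thursday January 31, 2008.
February 2008 ends with Thursday February 28, 2008.
Last Thursday of March 2008: March 27, 2008.
Last Thursday of April 2008: April 24, 2008.
Last Thursday of May 2008: May 29, 2008.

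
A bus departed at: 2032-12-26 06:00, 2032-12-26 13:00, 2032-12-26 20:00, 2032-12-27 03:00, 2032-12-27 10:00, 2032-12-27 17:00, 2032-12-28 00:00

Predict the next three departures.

Gaps: 7, 7, 7, 7, 7, 7 hours — each event is 7 hours after the previous one.
2032-12-28 00:00 + 7 h = 2032-12-28 07:00.
2032-12-28 07:00 + 7 h = 2032-12-28 14:00.
2032-12-28 14:00 + 7 h = 2032-12-28 21:00.

2032-12-28 07:00, 2032-12-28 14:00, 2032-12-28 21:00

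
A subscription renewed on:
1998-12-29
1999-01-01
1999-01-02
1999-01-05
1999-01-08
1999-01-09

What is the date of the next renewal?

Every event lands on a Tuesday or Friday or Saturday (gaps cycle 3, 1, 3, 3, 1).
So the schedule is: every Tuesday, Friday and Saturday.
Next Tuesday: 1999-01-12.

1999-01-12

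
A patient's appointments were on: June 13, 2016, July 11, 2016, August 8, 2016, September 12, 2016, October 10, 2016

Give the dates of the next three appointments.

These are Mondays at 28- or 35-day spacing (28, 28, 35, 28).
The pattern: 2nd Monday of the month.
November 2016 — 2nd Monday is November 14, 2016.
2nd Monday of December 2016: December 12, 2016.
2nd Monday of January 2017: January 9, 2017.

November 14, 2016; December 12, 2016; January 9, 2017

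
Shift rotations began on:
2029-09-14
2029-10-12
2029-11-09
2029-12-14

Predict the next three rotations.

All dates are Fridays, 28, 28, 35 days apart.
Specifically, the 2nd Friday of each month.
January 2030 — 2nd Friday is 2030-01-11.
2nd Friday of February 2030: 2030-02-08.
2nd Friday of March 2030: 2030-03-08.

2030-01-11, 2030-02-08, 2030-03-08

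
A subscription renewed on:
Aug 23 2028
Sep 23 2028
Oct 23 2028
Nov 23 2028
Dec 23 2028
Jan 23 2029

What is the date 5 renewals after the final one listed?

Jun 23 2029

The day-of-month is always 23 (31, 30, 31, 30, 31 days between events).
So this recurs on the 23rd of each month.
February 2029: Feb 23 2029.
March 2029: Mar 23 2029.
Next: April 2029 → Apr 23 2029.
Next: May 2029 → May 23 2029.
June 2029: Jun 23 2029.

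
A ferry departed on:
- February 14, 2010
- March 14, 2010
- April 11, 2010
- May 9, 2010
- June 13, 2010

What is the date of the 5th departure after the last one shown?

November 14, 2010

These are Sundays at 28- or 35-day spacing (28, 28, 28, 35).
The pattern: 2nd Sunday of the month.
2nd Sunday of July 2010: July 11, 2010.
August 2010 — 2nd Sunday is August 8, 2010.
2nd Sunday of September 2010: September 12, 2010.
October 2010 — 2nd Sunday is October 10, 2010.
2nd Sunday of November 2010: November 14, 2010.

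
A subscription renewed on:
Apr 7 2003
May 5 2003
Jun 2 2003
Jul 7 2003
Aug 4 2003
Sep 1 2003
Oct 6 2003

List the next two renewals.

Gaps: 28, 28, 35, 28, 28, 35 days — a mix of 28 and 35. Every date is a Monday.
Each is the 1st Monday of its month.
1st Monday of November 2003: Nov 3 2003.
1st Monday of December 2003: Dec 1 2003.

Nov 3 2003, Dec 1 2003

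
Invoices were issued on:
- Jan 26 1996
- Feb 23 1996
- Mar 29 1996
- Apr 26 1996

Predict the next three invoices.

May 31 1996, Jun 28 1996, Jul 26 1996

Every date is a Friday; gaps 28, 35, 28 days.
Each is the last Friday of its month (at least one falls on the 29th or later, ruling out '4th Friday').
May 1996 ends with Friday May 31 1996.
June 1996 ends with Friday Jun 28 1996.
Last Friday of July 1996: Jul 26 1996.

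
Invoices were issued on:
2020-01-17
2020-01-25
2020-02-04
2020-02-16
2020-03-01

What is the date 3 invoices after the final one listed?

2020-04-24

The spacing grows by 2 each time: 8, 10, 12, 14 days.
Next gap: 16 days. 2020-03-01 + 16 days = 2020-03-17.
Next gap: 18 days. 2020-03-17 + 18 days = 2020-04-04.
Next gap: 20 days. 2020-04-04 + 20 days = 2020-04-24.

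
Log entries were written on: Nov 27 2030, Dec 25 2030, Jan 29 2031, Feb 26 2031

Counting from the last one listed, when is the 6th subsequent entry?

Aug 27 2031

All Wednesdays; the gaps (28, 35, 28) vary with month length.
This is the last Wednesday of each month.
March 2031 ends with Wednesday Mar 26 2031.
Last Wednesday of April 2031: Apr 30 2031.
May 2031 ends with Wednesday May 28 2031.
Last Wednesday of June 2031: Jun 25 2031.
Last Wednesday of July 2031: Jul 30 2031.
August 2031 ends with Wednesday Aug 27 2031.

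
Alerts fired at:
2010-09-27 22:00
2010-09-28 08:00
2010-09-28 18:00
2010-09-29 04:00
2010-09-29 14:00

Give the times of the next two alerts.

2010-09-30 00:00, 2010-09-30 10:00

The interval is a steady 10 hours (10, 10, 10, 10).
2010-09-29 14:00 + 10 h = 2010-09-30 00:00.
2010-09-30 00:00 + 10 h = 2010-09-30 10:00.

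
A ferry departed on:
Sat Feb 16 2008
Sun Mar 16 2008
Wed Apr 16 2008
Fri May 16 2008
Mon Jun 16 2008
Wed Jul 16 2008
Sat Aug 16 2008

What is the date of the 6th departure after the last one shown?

Each date is the 16th; the gaps (29, 31, 30, 31, 30, 31) track the month lengths.
The rule is the 16th of each month.
Next: September 2008 → Tue Sep 16 2008.
Next: October 2008 → Thu Oct 16 2008.
November 2008: Sun Nov 16 2008.
Next: December 2008 → Tue Dec 16 2008.
January 2009: Fri Jan 16 2009.
February 2009: Mon Feb 16 2009.

Mon Feb 16 2009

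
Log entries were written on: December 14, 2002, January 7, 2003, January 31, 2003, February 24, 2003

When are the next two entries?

March 20, 2003; April 13, 2003

Every event comes 24 days after the last (24, 24, 24).
February 24, 2003 + 24 days = March 20, 2003.
March 20, 2003 + 24 days = April 13, 2003.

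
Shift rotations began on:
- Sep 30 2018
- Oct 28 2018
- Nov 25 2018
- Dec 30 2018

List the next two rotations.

Jan 27 2019, Feb 24 2019

Every date is a Sunday; gaps 28, 28, 35 days.
Each is the last Sunday of its month (at least one falls on the 29th or later, ruling out '4th Sunday').
Last Sunday of January 2019: Jan 27 2019.
Last Sunday of February 2019: Feb 24 2019.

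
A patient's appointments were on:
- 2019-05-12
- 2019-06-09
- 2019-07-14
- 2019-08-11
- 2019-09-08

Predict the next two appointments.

All dates are Sundays, 28, 35, 28, 28 days apart.
Specifically, the 2nd Sunday of each month.
October 2019 — 2nd Sunday is 2019-10-13.
2nd Sunday of November 2019: 2019-11-10.

2019-10-13, 2019-11-10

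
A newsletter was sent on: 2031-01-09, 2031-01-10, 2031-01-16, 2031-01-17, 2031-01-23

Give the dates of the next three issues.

2031-01-24, 2031-01-30, 2031-01-31

Gaps: 1, 6, 1, 6 days — not constant, but cyclic with period 2.
The events fall on every Thursday and Friday.
Next Friday: 2031-01-24.
The following Thursday is 2031-01-30.
Next Friday: 2031-01-31.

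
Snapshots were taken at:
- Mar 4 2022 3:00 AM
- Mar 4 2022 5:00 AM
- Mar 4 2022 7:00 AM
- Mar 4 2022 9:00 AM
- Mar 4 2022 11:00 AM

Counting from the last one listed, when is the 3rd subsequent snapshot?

The interval is a steady 2 hours (2, 2, 2, 2).
Mar 4 2022 11:00 AM + 2 h = Mar 4 2022 1:00 PM.
Mar 4 2022 1:00 PM + 2 h = Mar 4 2022 3:00 PM.
Mar 4 2022 3:00 PM + 2 h = Mar 4 2022 5:00 PM.

Mar 4 2022 5:00 PM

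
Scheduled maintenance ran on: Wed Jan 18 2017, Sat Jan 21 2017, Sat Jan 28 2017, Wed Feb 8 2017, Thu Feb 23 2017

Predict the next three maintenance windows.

Tue Mar 14 2017, Thu Apr 6 2017, Wed May 3 2017

Gaps: 3, 7, 11, 15 days — each gap is 4 larger than the previous one.
Next gap: 19 days. Thu Feb 23 2017 + 19 days = Tue Mar 14 2017.
Next gap: 23 days. Tue Mar 14 2017 + 23 days = Thu Apr 6 2017.
Next gap: 27 days. Thu Apr 6 2017 + 27 days = Wed May 3 2017.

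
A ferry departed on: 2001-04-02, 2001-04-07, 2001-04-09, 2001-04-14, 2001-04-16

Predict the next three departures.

2001-04-21, 2001-04-23, 2001-04-28

Gaps: 5, 2, 5, 2 days — not constant, but cyclic with period 2.
The events fall on every Monday and Saturday.
The following Saturday is 2001-04-21.
Next Monday: 2001-04-23.
The following Saturday is 2001-04-28.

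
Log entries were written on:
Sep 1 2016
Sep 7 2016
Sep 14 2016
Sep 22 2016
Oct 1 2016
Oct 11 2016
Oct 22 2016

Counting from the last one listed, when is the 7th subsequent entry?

The spacing grows by 1 each time: 6, 7, 8, 9, 10, 11 days.
Next gap: 12 days. Oct 22 2016 + 12 days = Nov 3 2016.
Next gap: 13 days. Nov 3 2016 + 13 days = Nov 16 2016.
Next gap: 14 days. Nov 16 2016 + 14 days = Nov 30 2016.
Next gap: 15 days. Nov 30 2016 + 15 days = Dec 15 2016.
Next gap: 16 days. Dec 15 2016 + 16 days = Dec 31 2016.
Next gap: 17 days. Dec 31 2016 + 17 days = Jan 17 2017.
Next gap: 18 days. Jan 17 2017 + 18 days = Feb 4 2017.

Feb 4 2017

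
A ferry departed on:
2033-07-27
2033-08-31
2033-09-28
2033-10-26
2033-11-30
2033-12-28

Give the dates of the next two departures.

Every date is a Wednesday; gaps 35, 28, 28, 35, 28 days.
Each is the last Wednesday of its month (at least one falls on the 29th or later, ruling out '4th Wednesday').
Last Wednesday of January 2034: 2034-01-25.
Last Wednesday of February 2034: 2034-02-22.

2034-01-25, 2034-02-22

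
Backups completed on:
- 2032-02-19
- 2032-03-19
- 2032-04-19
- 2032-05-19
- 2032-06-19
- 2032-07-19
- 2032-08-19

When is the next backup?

2032-09-19

Gaps: 29, 31, 30, 31, 30, 31 days — not constant. Every event is on the 19th of the month.
Pattern: the 19th of each month.
Next: September 2032 → 2032-09-19.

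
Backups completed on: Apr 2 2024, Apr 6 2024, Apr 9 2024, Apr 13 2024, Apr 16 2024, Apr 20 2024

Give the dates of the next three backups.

Gaps: 4, 3, 4, 3, 4 days — not constant, but cyclic with period 2.
The events fall on every Tuesday and Saturday.
Next Tuesday: Apr 23 2024.
Next Saturday: Apr 27 2024.
Next Tuesday: Apr 30 2024.

Apr 23 2024, Apr 27 2024, Apr 30 2024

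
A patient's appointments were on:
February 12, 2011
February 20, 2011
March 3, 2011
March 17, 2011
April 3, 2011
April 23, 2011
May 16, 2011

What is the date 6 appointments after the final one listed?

Intervals are 8, 11, 14, 17, 20, 23 days — an arithmetic progression with common difference 3.
Next gap: 26 days. May 16, 2011 + 26 days = June 11, 2011.
Next gap: 29 days. June 11, 2011 + 29 days = July 10, 2011.
Next gap: 32 days. July 10, 2011 + 32 days = August 11, 2011.
Next gap: 35 days. August 11, 2011 + 35 days = September 15, 2011.
Next gap: 38 days. September 15, 2011 + 38 days = October 23, 2011.
Next gap: 41 days. October 23, 2011 + 41 days = December 3, 2011.

December 3, 2011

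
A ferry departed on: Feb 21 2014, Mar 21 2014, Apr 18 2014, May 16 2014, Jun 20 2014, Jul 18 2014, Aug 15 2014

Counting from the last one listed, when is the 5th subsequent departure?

Jan 16 2015

All dates are Fridays, 28, 28, 28, 35, 28, 28 days apart.
Specifically, the 3rd Friday of each month.
3rd Friday of September 2014: Sep 19 2014.
October 2014 — 3rd Friday is Oct 17 2014.
November 2014 — 3rd Friday is Nov 21 2014.
December 2014 — 3rd Friday is Dec 19 2014.
January 2015 — 3rd Friday is Jan 16 2015.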